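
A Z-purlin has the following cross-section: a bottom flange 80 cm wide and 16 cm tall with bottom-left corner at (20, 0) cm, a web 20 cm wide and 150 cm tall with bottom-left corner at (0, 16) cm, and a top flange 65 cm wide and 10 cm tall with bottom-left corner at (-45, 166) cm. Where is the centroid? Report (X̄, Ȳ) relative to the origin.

X̄ = 20.02 cm, Ȳ = 80.00 cm

bottom flange: A = 80 × 16 = 1280.00, centroid at (60.00, 8.00).
web: A = 20 × 150 = 3000.00, centroid at (10.00, 91.00).
top flange: A = 65 × 10 = 650.00, centroid at (-12.50, 171.00).
ΣA = 4930.00 cm², ΣAX̄ = 98675.00 cm³, ΣAȲ = 394390.00 cm³.
X̄ = 98675.00/4930.00 = 20.02 cm; Ȳ = 394390.00/4930.00 = 80.00 cm.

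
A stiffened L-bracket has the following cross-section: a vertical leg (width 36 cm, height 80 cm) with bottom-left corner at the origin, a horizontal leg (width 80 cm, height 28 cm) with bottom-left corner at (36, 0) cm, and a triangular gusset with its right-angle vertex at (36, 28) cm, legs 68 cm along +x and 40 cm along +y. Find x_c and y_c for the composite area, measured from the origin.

vertical leg: A = 36 × 80 = 2880.00, centroid at (18.00, 40.00).
horizontal leg: A = 80 × 28 = 2240.00, centroid at (76.00, 14.00).
gusset: A = ½·68·40 = 1360.00, centroid at (58.67, 41.33).
ΣA = 6480.00 cm², ΣAx_c = 301866.67 cm³, ΣAy_c = 202773.33 cm³.
x_c = 301866.67/6480.00 = 46.58 cm; y_c = 202773.33/6480.00 = 31.29 cm.

x_c = 46.58 cm, y_c = 31.29 cm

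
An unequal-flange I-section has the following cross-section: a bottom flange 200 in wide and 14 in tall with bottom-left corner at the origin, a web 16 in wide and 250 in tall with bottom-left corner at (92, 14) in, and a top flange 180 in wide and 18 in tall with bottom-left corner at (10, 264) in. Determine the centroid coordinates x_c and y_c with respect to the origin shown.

bottom flange: A = 200 × 14 = 2800.00, centroid at (100.00, 7.00).
web: A = 16 × 250 = 4000.00, centroid at (100.00, 139.00).
top flange: A = 180 × 18 = 3240.00, centroid at (100.00, 273.00).
ΣA = 10040.00 in²
ΣAx_c = (2800.00)(100.00) + (4000.00)(100.00) + (3240.00)(100.00) = 1004000.00 in³
ΣAy_c = (2800.00)(7.00) + (4000.00)(139.00) + (3240.00)(273.00) = 1460120.00 in³
x_c = 1004000.00 / 10040.00 = 100.00 in
y_c = 1460120.00 / 10040.00 = 145.43 in

x_c = 100.00 in, y_c = 145.43 in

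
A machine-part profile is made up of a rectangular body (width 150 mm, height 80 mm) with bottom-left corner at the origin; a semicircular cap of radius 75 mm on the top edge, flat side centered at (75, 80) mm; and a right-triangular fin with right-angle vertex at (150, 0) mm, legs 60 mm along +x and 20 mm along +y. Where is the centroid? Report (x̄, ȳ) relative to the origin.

x̄ = 77.66 mm, ȳ = 68.68 mm

rectangular body: A = 150 × 80 = 12000.00, centroid at (75.00, 40.00).
semicircular top: A = ½π·75² = 8835.73, centroid at (75.00, 111.83).
triangular fin: A = ½·60·20 = 600.00, centroid at (170.00, 6.67).
ΣA = 21435.73 mm²
ΣAx̄ = (12000.00)(75.00) + (8835.73)(75.00) + (600.00)(170.00) = 1664679.70 mm³
ΣAȳ = (12000.00)(40.00) + (8835.73)(111.83) + (600.00)(6.67) = 1472108.35 mm³
x̄ = 1664679.70 / 21435.73 = 77.66 mm
ȳ = 1472108.35 / 21435.73 = 68.68 mm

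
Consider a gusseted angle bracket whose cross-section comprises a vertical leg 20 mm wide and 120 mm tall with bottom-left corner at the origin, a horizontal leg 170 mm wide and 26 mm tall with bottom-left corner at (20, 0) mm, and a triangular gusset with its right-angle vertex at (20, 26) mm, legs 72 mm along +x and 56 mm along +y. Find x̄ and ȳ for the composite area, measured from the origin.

x̄ = 65.28 mm, ȳ = 32.99 mm

vertical leg: A = 20 × 120 = 2400.00, centroid at (10.00, 60.00).
horizontal leg: A = 170 × 26 = 4420.00, centroid at (105.00, 13.00).
gusset: A = ½·72·56 = 2016.00, centroid at (44.00, 44.67).
ΣA = 8836.00 mm²
ΣAx̄ = (2400.00)(10.00) + (4420.00)(105.00) + (2016.00)(44.00) = 576804.00 mm³
ΣAȳ = (2400.00)(60.00) + (4420.00)(13.00) + (2016.00)(44.67) = 291508.00 mm³
x̄ = 576804.00 / 8836.00 = 65.28 mm
ȳ = 291508.00 / 8836.00 = 32.99 mm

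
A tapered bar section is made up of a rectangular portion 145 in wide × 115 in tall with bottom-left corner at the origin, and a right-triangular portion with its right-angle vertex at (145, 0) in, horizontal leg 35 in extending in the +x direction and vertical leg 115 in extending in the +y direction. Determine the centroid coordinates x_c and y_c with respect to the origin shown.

x_c = 81.56 in, y_c = 55.44 in

Part | A | x̄ᵢ | ȳᵢ | A·x̄ᵢ | A·ȳᵢ
rectangular portion | 16675.00 | 72.50 | 57.50 | 1208937.50 | 958812.50
triangular portion | 2012.50 | 156.67 | 38.33 | 315291.67 | 77145.83
Σ | 18687.50 |  |  | 1524229.17 | 1035958.33
x_c = 1524229.17 / 18687.50 = 81.56 in
y_c = 1035958.33 / 18687.50 = 55.44 in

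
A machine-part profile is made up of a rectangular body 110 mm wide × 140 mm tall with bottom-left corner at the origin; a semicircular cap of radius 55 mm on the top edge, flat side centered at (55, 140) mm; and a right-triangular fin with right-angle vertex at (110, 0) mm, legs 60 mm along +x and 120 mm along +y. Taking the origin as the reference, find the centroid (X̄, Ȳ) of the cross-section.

rectangular body: A = 110 × 140 = 15400.00, centroid at (55.00, 70.00).
semicircular top: A = ½π·55² = 4751.66, centroid at (55.00, 163.34).
triangular fin: A = ½·60·120 = 3600.00, centroid at (130.00, 40.00).
ΣA = 23751.66 mm², ΣAX̄ = 1576341.24 mm³, ΣAȲ = 1998148.91 mm³.
X̄ = 1576341.24/23751.66 = 66.37 mm; Ȳ = 1998148.91/23751.66 = 84.13 mm.

X̄ = 66.37 mm, Ȳ = 84.13 mm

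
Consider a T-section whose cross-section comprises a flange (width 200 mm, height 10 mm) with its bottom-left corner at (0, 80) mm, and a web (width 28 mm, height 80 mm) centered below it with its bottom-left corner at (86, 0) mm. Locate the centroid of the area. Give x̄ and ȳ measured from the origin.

x̄ = 100.00 mm, ȳ = 61.23 mm

Part | A | x̄ᵢ | ȳᵢ | A·x̄ᵢ | A·ȳᵢ
web | 2240.00 | 100.00 | 40.00 | 224000.00 | 89600.00
flange | 2000.00 | 100.00 | 85.00 | 200000.00 | 170000.00
Σ | 4240.00 |  |  | 424000.00 | 259600.00
x̄ = 424000.00 / 4240.00 = 100.00 mm
ȳ = 259600.00 / 4240.00 = 61.23 mm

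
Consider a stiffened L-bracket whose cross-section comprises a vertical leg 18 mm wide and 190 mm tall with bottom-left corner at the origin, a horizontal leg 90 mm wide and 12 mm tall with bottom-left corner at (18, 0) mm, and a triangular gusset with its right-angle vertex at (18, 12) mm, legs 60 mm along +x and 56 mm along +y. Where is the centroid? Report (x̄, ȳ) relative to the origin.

x̄ = 26.32 mm, ȳ = 61.96 mm

vertical leg: A = 18 × 190 = 3420.00, centroid at (9.00, 95.00).
horizontal leg: A = 90 × 12 = 1080.00, centroid at (63.00, 6.00).
gusset: A = ½·60·56 = 1680.00, centroid at (38.00, 30.67).
ΣA = 6180.00 mm²
ΣAx̄ = (3420.00)(9.00) + (1080.00)(63.00) + (1680.00)(38.00) = 162660.00 mm³
ΣAȳ = (3420.00)(95.00) + (1080.00)(6.00) + (1680.00)(30.67) = 382900.00 mm³
x̄ = 162660.00 / 6180.00 = 26.32 mm
ȳ = 382900.00 / 6180.00 = 61.96 mm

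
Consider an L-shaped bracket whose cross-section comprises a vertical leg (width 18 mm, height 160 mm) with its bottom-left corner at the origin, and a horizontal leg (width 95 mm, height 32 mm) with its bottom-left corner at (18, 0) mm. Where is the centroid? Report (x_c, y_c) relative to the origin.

vertical leg: A = 18 × 160 = 2880.00, centroid at (9.00, 80.00).
horizontal leg: A = 95 × 32 = 3040.00, centroid at (65.50, 16.00).
ΣA = 5920.00 mm², ΣAx_c = 225040.00 mm³, ΣAy_c = 279040.00 mm³.
x_c = 225040.00/5920.00 = 38.01 mm; y_c = 279040.00/5920.00 = 47.14 mm.

x_c = 38.01 mm, y_c = 47.14 mm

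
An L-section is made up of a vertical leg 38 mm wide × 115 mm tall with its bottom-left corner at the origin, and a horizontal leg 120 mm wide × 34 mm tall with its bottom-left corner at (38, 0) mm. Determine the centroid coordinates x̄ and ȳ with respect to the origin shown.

x̄ = 57.14 mm, ȳ = 37.94 mm

vertical leg: A = 38 × 115 = 4370.00, centroid at (19.00, 57.50).
horizontal leg: A = 120 × 34 = 4080.00, centroid at (98.00, 17.00).
ΣA = 8450.00 mm², ΣAx̄ = 482870.00 mm³, ΣAȳ = 320635.00 mm³.
x̄ = 482870.00/8450.00 = 57.14 mm; ȳ = 320635.00/8450.00 = 37.94 mm.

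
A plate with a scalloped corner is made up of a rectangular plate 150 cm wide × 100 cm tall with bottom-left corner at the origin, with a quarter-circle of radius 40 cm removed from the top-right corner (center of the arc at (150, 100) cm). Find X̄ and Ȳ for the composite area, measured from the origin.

X̄ = 69.69 cm, Ȳ = 46.98 cm

plate: A = 150 × 100 = 15000.00, centroid at (75.00, 50.00).
removed quarter-circle: A = −¼π·40² = -1256.64, centroid at (133.02, 83.02).
ΣA = 13743.36 cm²
ΣAX̄ = (15000.00)(75.00) + (-1256.64)(133.02) = 957837.77 cm³
ΣAȲ = (15000.00)(50.00) + (-1256.64)(83.02) = 645669.63 cm³
X̄ = 957837.77 / 13743.36 = 69.69 cm
Ȳ = 645669.63 / 13743.36 = 46.98 cm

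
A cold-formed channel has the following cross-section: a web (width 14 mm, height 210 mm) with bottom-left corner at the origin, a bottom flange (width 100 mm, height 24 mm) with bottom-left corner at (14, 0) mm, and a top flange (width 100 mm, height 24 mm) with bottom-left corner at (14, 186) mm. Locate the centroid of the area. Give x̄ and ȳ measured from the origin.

web: A = 14 × 210 = 2940.00, centroid at (7.00, 105.00).
bottom flange: A = 100 × 24 = 2400.00, centroid at (64.00, 12.00).
top flange: A = 100 × 24 = 2400.00, centroid at (64.00, 198.00).
ΣA = 7740.00 mm²
ΣAx̄ = (2940.00)(7.00) + (2400.00)(64.00) + (2400.00)(64.00) = 327780.00 mm³
ΣAȳ = (2940.00)(105.00) + (2400.00)(12.00) + (2400.00)(198.00) = 812700.00 mm³
x̄ = 327780.00 / 7740.00 = 42.35 mm
ȳ = 812700.00 / 7740.00 = 105.00 mm

x̄ = 42.35 mm, ȳ = 105.00 mm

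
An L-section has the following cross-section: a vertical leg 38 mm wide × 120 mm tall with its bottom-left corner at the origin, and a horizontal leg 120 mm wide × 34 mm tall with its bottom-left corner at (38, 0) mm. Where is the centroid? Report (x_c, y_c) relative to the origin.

x_c = 56.31 mm, y_c = 39.69 mm

Part | A | x̄ᵢ | ȳᵢ | A·x̄ᵢ | A·ȳᵢ
vertical leg | 4560.00 | 19.00 | 60.00 | 86640.00 | 273600.00
horizontal leg | 4080.00 | 98.00 | 17.00 | 399840.00 | 69360.00
Σ | 8640.00 |  |  | 486480.00 | 342960.00
x_c = 486480.00 / 8640.00 = 56.31 mm
y_c = 342960.00 / 8640.00 = 39.69 mm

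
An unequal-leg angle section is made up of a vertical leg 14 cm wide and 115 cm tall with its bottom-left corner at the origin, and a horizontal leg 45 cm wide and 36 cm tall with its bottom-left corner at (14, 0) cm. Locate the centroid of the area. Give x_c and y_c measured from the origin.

Part | A | x̄ᵢ | ȳᵢ | A·x̄ᵢ | A·ȳᵢ
vertical leg | 1610.00 | 7.00 | 57.50 | 11270.00 | 92575.00
horizontal leg | 1620.00 | 36.50 | 18.00 | 59130.00 | 29160.00
Σ | 3230.00 |  |  | 70400.00 | 121735.00
x_c = 70400.00 / 3230.00 = 21.80 cm
y_c = 121735.00 / 3230.00 = 37.69 cm

x_c = 21.80 cm, y_c = 37.69 cm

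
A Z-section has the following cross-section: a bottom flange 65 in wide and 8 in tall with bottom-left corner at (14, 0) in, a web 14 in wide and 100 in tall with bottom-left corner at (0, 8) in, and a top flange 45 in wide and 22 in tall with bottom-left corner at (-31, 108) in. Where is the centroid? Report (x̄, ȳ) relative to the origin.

Part | A | x̄ᵢ | ȳᵢ | A·x̄ᵢ | A·ȳᵢ
bottom flange | 520.00 | 46.50 | 4.00 | 24180.00 | 2080.00
web | 1400.00 | 7.00 | 58.00 | 9800.00 | 81200.00
top flange | 990.00 | -8.50 | 119.00 | -8415.00 | 117810.00
Σ | 2910.00 |  |  | 25565.00 | 201090.00
x̄ = 25565.00 / 2910.00 = 8.79 in
ȳ = 201090.00 / 2910.00 = 69.10 in

x̄ = 8.79 in, ȳ = 69.10 in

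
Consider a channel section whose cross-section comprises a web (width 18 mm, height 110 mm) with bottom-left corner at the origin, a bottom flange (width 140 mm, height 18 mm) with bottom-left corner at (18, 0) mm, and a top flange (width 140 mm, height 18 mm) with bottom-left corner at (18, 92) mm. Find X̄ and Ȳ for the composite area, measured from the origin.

X̄ = 65.72 mm, Ȳ = 55.00 mm

web: A = 18 × 110 = 1980.00, centroid at (9.00, 55.00).
bottom flange: A = 140 × 18 = 2520.00, centroid at (88.00, 9.00).
top flange: A = 140 × 18 = 2520.00, centroid at (88.00, 101.00).
ΣA = 7020.00 mm², ΣAX̄ = 461340.00 mm³, ΣAȲ = 386100.00 mm³.
X̄ = 461340.00/7020.00 = 65.72 mm; Ȳ = 386100.00/7020.00 = 55.00 mm.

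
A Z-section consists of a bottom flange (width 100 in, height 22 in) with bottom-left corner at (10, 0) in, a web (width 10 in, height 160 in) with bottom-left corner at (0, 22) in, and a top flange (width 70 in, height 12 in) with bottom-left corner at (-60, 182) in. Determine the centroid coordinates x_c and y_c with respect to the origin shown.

x_c = 25.65 in, y_c = 74.42 in

bottom flange: A = 100 × 22 = 2200.00, centroid at (60.00, 11.00).
web: A = 10 × 160 = 1600.00, centroid at (5.00, 102.00).
top flange: A = 70 × 12 = 840.00, centroid at (-25.00, 188.00).
ΣA = 4640.00 in²
ΣAx_c = (2200.00)(60.00) + (1600.00)(5.00) + (840.00)(-25.00) = 119000.00 in³
ΣAy_c = (2200.00)(11.00) + (1600.00)(102.00) + (840.00)(188.00) = 345320.00 in³
x_c = 119000.00 / 4640.00 = 25.65 in
y_c = 345320.00 / 4640.00 = 74.42 in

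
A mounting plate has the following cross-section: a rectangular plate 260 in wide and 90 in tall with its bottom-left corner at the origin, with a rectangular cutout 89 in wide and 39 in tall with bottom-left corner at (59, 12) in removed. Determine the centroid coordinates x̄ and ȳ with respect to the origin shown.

Part | A | x̄ᵢ | ȳᵢ | A·x̄ᵢ | A·ȳᵢ
plate | 23400.00 | 130.00 | 45.00 | 3042000.00 | 1053000.00
hole | -3471.00 | 103.50 | 31.50 | -359248.50 | -109336.50
Σ | 19929.00 |  |  | 2682751.50 | 943663.50
x̄ = 2682751.50 / 19929.00 = 134.62 in
ȳ = 943663.50 / 19929.00 = 47.35 in

x̄ = 134.62 in, ȳ = 47.35 in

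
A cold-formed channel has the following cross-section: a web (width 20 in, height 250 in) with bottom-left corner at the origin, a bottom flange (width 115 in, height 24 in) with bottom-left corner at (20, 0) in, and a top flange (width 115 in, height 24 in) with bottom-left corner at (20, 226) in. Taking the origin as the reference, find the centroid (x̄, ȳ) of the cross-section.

Part | A | x̄ᵢ | ȳᵢ | A·x̄ᵢ | A·ȳᵢ
web | 5000.00 | 10.00 | 125.00 | 50000.00 | 625000.00
bottom flange | 2760.00 | 77.50 | 12.00 | 213900.00 | 33120.00
top flange | 2760.00 | 77.50 | 238.00 | 213900.00 | 656880.00
Σ | 10520.00 |  |  | 477800.00 | 1315000.00
x̄ = 477800.00 / 10520.00 = 45.42 in
ȳ = 1315000.00 / 10520.00 = 125.00 in

x̄ = 45.42 in, ȳ = 125.00 in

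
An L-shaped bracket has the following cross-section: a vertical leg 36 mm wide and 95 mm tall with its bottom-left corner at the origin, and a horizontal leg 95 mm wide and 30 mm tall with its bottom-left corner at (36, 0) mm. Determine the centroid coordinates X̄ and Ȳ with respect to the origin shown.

vertical leg: A = 36 × 95 = 3420.00, centroid at (18.00, 47.50).
horizontal leg: A = 95 × 30 = 2850.00, centroid at (83.50, 15.00).
ΣA = 6270.00 mm², ΣAX̄ = 299535.00 mm³, ΣAȲ = 205200.00 mm³.
X̄ = 299535.00/6270.00 = 47.77 mm; Ȳ = 205200.00/6270.00 = 32.73 mm.

X̄ = 47.77 mm, Ȳ = 32.73 mm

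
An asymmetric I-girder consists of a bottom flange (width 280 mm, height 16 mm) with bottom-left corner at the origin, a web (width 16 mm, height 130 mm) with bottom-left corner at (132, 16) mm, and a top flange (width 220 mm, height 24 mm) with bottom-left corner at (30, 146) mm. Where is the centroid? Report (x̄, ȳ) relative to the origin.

Part | A | x̄ᵢ | ȳᵢ | A·x̄ᵢ | A·ȳᵢ
bottom flange | 4480.00 | 140.00 | 8.00 | 627200.00 | 35840.00
web | 2080.00 | 140.00 | 81.00 | 291200.00 | 168480.00
top flange | 5280.00 | 140.00 | 158.00 | 739200.00 | 834240.00
Σ | 11840.00 |  |  | 1657600.00 | 1038560.00
x̄ = 1657600.00 / 11840.00 = 140.00 mm
ȳ = 1038560.00 / 11840.00 = 87.72 mm

x̄ = 140.00 mm, ȳ = 87.72 mm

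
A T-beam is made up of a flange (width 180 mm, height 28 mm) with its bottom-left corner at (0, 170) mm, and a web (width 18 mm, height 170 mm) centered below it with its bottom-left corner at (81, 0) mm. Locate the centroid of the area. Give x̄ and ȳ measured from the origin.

x̄ = 90.00 mm, ȳ = 146.60 mm

web: A = 18 × 170 = 3060.00, centroid at (90.00, 85.00).
flange: A = 180 × 28 = 5040.00, centroid at (90.00, 184.00).
ΣA = 8100.00 mm², ΣAx̄ = 729000.00 mm³, ΣAȳ = 1187460.00 mm³.
x̄ = 729000.00/8100.00 = 90.00 mm; ȳ = 1187460.00/8100.00 = 146.60 mm.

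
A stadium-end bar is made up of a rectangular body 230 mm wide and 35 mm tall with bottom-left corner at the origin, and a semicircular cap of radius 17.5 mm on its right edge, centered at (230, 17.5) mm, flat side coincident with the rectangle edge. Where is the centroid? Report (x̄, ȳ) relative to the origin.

rectangular body: A = 230 × 35 = 8050.00, centroid at (115.00, 17.50).
semicircular end: A = ½π·17.5² = 481.06, centroid at (237.43, 17.50).
ΣA = 8531.06 mm²
ΣAx̄ = (8050.00)(115.00) + (481.06)(237.43) = 1039965.88 mm³
ΣAȳ = (8050.00)(17.50) + (481.06)(17.50) = 149293.49 mm³
x̄ = 1039965.88 / 8531.06 = 121.90 mm
ȳ = 149293.49 / 8531.06 = 17.50 mm

x̄ = 121.90 mm, ȳ = 17.50 mm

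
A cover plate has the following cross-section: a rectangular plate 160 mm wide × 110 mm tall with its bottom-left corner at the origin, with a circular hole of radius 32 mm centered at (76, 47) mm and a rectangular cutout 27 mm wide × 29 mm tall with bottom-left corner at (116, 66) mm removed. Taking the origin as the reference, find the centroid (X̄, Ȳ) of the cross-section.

X̄ = 78.10 mm, Ȳ = 55.42 mm

Part | A | x̄ᵢ | ȳᵢ | A·x̄ᵢ | A·ȳᵢ
plate | 17600.00 | 80.00 | 55.00 | 1408000.00 | 968000.00
hole 1 | -3216.99 | 76.00 | 47.00 | -244491.31 | -151198.57
hole 2 | -783.00 | 129.50 | 80.50 | -101398.50 | -63031.50
Σ | 13600.01 |  |  | 1062110.19 | 753769.93
X̄ = 1062110.19 / 13600.01 = 78.10 mm
Ȳ = 753769.93 / 13600.01 = 55.42 mm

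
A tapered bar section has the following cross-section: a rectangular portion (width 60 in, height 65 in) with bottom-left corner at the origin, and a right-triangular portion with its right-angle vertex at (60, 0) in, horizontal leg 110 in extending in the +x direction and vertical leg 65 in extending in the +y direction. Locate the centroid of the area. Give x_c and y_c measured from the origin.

Part | A | x̄ᵢ | ȳᵢ | A·x̄ᵢ | A·ȳᵢ
rectangular portion | 3900.00 | 30.00 | 32.50 | 117000.00 | 126750.00
triangular portion | 3575.00 | 96.67 | 21.67 | 345583.33 | 77458.33
Σ | 7475.00 |  |  | 462583.33 | 204208.33
x_c = 462583.33 / 7475.00 = 61.88 in
y_c = 204208.33 / 7475.00 = 27.32 in

x_c = 61.88 in, y_c = 27.32 in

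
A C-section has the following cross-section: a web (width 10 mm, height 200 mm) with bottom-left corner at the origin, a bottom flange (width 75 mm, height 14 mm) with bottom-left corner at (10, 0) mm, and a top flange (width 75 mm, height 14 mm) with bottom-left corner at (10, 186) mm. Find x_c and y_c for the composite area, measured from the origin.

web: A = 10 × 200 = 2000.00, centroid at (5.00, 100.00).
bottom flange: A = 75 × 14 = 1050.00, centroid at (47.50, 7.00).
top flange: A = 75 × 14 = 1050.00, centroid at (47.50, 193.00).
ΣA = 4100.00 mm², ΣAx_c = 109750.00 mm³, ΣAy_c = 410000.00 mm³.
x_c = 109750.00/4100.00 = 26.77 mm; y_c = 410000.00/4100.00 = 100.00 mm.

x_c = 26.77 mm, y_c = 100.00 mm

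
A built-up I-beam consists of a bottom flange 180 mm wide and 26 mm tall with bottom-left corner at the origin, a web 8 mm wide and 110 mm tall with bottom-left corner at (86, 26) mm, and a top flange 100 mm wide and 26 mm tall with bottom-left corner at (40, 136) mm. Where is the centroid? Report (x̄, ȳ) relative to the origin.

x̄ = 90.00 mm, ȳ = 63.67 mm

bottom flange: A = 180 × 26 = 4680.00, centroid at (90.00, 13.00).
web: A = 8 × 110 = 880.00, centroid at (90.00, 81.00).
top flange: A = 100 × 26 = 2600.00, centroid at (90.00, 149.00).
ΣA = 8160.00 mm², ΣAx̄ = 734400.00 mm³, ΣAȳ = 519520.00 mm³.
x̄ = 734400.00/8160.00 = 90.00 mm; ȳ = 519520.00/8160.00 = 63.67 mm.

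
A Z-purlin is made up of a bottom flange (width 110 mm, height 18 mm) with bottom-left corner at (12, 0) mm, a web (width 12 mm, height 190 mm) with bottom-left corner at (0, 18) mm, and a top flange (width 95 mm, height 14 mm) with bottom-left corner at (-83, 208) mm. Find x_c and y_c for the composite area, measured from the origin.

x_c = 17.73 mm, y_c = 100.43 mm

Part | A | x̄ᵢ | ȳᵢ | A·x̄ᵢ | A·ȳᵢ
bottom flange | 1980.00 | 67.00 | 9.00 | 132660.00 | 17820.00
web | 2280.00 | 6.00 | 113.00 | 13680.00 | 257640.00
top flange | 1330.00 | -35.50 | 215.00 | -47215.00 | 285950.00
Σ | 5590.00 |  |  | 99125.00 | 561410.00
x_c = 99125.00 / 5590.00 = 17.73 mm
y_c = 561410.00 / 5590.00 = 100.43 mm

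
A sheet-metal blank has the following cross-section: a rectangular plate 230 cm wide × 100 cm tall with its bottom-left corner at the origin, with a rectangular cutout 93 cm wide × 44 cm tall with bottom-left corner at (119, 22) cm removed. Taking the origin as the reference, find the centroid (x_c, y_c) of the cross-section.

plate: A = 230 × 100 = 23000.00, centroid at (115.00, 50.00).
hole: A = −(93 × 44) = -4092.00, centroid at (165.50, 44.00).
ΣA = 18908.00 cm², ΣAx_c = 1967774.00 cm³, ΣAy_c = 969952.00 cm³.
x_c = 1967774.00/18908.00 = 104.07 cm; y_c = 969952.00/18908.00 = 51.30 cm.

x_c = 104.07 cm, y_c = 51.30 cm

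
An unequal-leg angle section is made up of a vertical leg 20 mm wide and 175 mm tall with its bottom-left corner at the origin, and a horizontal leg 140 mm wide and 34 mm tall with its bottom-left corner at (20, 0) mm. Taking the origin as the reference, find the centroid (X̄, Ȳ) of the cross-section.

X̄ = 56.10 mm, Ȳ = 46.87 mm

Part | A | x̄ᵢ | ȳᵢ | A·x̄ᵢ | A·ȳᵢ
vertical leg | 3500.00 | 10.00 | 87.50 | 35000.00 | 306250.00
horizontal leg | 4760.00 | 90.00 | 17.00 | 428400.00 | 80920.00
Σ | 8260.00 |  |  | 463400.00 | 387170.00
X̄ = 463400.00 / 8260.00 = 56.10 mm
Ȳ = 387170.00 / 8260.00 = 46.87 mm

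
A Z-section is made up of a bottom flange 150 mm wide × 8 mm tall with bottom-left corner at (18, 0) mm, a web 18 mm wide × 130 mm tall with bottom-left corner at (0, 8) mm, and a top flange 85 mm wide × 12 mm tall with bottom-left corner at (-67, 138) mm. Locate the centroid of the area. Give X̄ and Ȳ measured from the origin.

X̄ = 23.61 mm, Ȳ = 70.72 mm

Part | A | x̄ᵢ | ȳᵢ | A·x̄ᵢ | A·ȳᵢ
bottom flange | 1200.00 | 93.00 | 4.00 | 111600.00 | 4800.00
web | 2340.00 | 9.00 | 73.00 | 21060.00 | 170820.00
top flange | 1020.00 | -24.50 | 144.00 | -24990.00 | 146880.00
Σ | 4560.00 |  |  | 107670.00 | 322500.00
X̄ = 107670.00 / 4560.00 = 23.61 mm
Ȳ = 322500.00 / 4560.00 = 70.72 mm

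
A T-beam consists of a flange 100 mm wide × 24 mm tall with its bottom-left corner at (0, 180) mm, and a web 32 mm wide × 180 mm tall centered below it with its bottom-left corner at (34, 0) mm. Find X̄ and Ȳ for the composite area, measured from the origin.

X̄ = 50.00 mm, Ȳ = 120.00 mm

web: A = 32 × 180 = 5760.00, centroid at (50.00, 90.00).
flange: A = 100 × 24 = 2400.00, centroid at (50.00, 192.00).
ΣA = 8160.00 mm², ΣAX̄ = 408000.00 mm³, ΣAȲ = 979200.00 mm³.
X̄ = 408000.00/8160.00 = 50.00 mm; Ȳ = 979200.00/8160.00 = 120.00 mm.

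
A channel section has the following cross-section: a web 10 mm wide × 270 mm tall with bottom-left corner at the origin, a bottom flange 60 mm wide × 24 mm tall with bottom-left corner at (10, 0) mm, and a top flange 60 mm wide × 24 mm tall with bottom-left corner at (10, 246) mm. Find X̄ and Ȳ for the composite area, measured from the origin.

Part | A | x̄ᵢ | ȳᵢ | A·x̄ᵢ | A·ȳᵢ
web | 2700.00 | 5.00 | 135.00 | 13500.00 | 364500.00
bottom flange | 1440.00 | 40.00 | 12.00 | 57600.00 | 17280.00
top flange | 1440.00 | 40.00 | 258.00 | 57600.00 | 371520.00
Σ | 5580.00 |  |  | 128700.00 | 753300.00
X̄ = 128700.00 / 5580.00 = 23.06 mm
Ȳ = 753300.00 / 5580.00 = 135.00 mm

X̄ = 23.06 mm, Ȳ = 135.00 mm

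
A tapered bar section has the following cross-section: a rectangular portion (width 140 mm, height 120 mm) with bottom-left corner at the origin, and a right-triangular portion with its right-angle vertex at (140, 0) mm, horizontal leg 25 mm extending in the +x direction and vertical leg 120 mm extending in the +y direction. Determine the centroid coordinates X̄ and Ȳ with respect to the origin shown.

rectangular portion: A = 140 × 120 = 16800.00, centroid at (70.00, 60.00).
triangular portion: A = ½·25·120 = 1500.00, centroid at (148.33, 40.00).
ΣA = 18300.00 mm², ΣAX̄ = 1398500.00 mm³, ΣAȲ = 1068000.00 mm³.
X̄ = 1398500.00/18300.00 = 76.42 mm; Ȳ = 1068000.00/18300.00 = 58.36 mm.

X̄ = 76.42 mm, Ȳ = 58.36 mm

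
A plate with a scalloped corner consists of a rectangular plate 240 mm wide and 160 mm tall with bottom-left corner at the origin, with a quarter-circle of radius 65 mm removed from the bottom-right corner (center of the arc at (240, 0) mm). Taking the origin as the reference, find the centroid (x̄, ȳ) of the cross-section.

x̄ = 111.26 mm, ȳ = 84.96 mm

plate: A = 240 × 160 = 38400.00, centroid at (120.00, 80.00).
removed quarter-circle: A = −¼π·65² = -3318.31, centroid at (212.41, 27.59).
ΣA = 35081.69 mm²
ΣAx̄ = (38400.00)(120.00) + (-3318.31)(212.41) = 3903147.93 mm³
ΣAȳ = (38400.00)(80.00) + (-3318.31)(27.59) = 2980458.33 mm³
x̄ = 3903147.93 / 35081.69 = 111.26 mm
ȳ = 2980458.33 / 35081.69 = 84.96 mm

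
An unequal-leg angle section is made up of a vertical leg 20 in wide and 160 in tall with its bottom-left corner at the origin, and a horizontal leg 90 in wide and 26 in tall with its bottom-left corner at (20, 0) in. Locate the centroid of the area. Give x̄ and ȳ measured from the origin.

x̄ = 33.23 in, ȳ = 51.70 in

vertical leg: A = 20 × 160 = 3200.00, centroid at (10.00, 80.00).
horizontal leg: A = 90 × 26 = 2340.00, centroid at (65.00, 13.00).
ΣA = 5540.00 in², ΣAx̄ = 184100.00 in³, ΣAȳ = 286420.00 in³.
x̄ = 184100.00/5540.00 = 33.23 in; ȳ = 286420.00/5540.00 = 51.70 in.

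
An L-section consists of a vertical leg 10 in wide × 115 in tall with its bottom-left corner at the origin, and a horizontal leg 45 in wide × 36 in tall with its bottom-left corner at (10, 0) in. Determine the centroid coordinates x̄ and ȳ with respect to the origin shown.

vertical leg: A = 10 × 115 = 1150.00, centroid at (5.00, 57.50).
horizontal leg: A = 45 × 36 = 1620.00, centroid at (32.50, 18.00).
ΣA = 2770.00 in²
ΣAx̄ = (1150.00)(5.00) + (1620.00)(32.50) = 58400.00 in³
ΣAȳ = (1150.00)(57.50) + (1620.00)(18.00) = 95285.00 in³
x̄ = 58400.00 / 2770.00 = 21.08 in
ȳ = 95285.00 / 2770.00 = 34.40 in

x̄ = 21.08 in, ȳ = 34.40 in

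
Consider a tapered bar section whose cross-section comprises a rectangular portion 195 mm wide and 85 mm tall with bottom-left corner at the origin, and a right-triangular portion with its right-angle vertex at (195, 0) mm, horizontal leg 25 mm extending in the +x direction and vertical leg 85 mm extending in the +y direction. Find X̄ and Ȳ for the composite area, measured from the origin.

X̄ = 103.88 mm, Ȳ = 41.65 mm

Part | A | x̄ᵢ | ȳᵢ | A·x̄ᵢ | A·ȳᵢ
rectangular portion | 16575.00 | 97.50 | 42.50 | 1616062.50 | 704437.50
triangular portion | 1062.50 | 203.33 | 28.33 | 216041.67 | 30104.17
Σ | 17637.50 |  |  | 1832104.17 | 734541.67
X̄ = 1832104.17 / 17637.50 = 103.88 mm
Ȳ = 734541.67 / 17637.50 = 41.65 mm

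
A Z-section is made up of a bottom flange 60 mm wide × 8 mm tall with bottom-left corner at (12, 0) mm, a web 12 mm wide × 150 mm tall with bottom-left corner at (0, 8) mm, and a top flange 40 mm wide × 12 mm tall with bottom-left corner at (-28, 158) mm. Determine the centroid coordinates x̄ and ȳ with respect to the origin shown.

Part | A | x̄ᵢ | ȳᵢ | A·x̄ᵢ | A·ȳᵢ
bottom flange | 480.00 | 42.00 | 4.00 | 20160.00 | 1920.00
web | 1800.00 | 6.00 | 83.00 | 10800.00 | 149400.00
top flange | 480.00 | -8.00 | 164.00 | -3840.00 | 78720.00
Σ | 2760.00 |  |  | 27120.00 | 230040.00
x̄ = 27120.00 / 2760.00 = 9.83 mm
ȳ = 230040.00 / 2760.00 = 83.35 mm

x̄ = 9.83 mm, ȳ = 83.35 mm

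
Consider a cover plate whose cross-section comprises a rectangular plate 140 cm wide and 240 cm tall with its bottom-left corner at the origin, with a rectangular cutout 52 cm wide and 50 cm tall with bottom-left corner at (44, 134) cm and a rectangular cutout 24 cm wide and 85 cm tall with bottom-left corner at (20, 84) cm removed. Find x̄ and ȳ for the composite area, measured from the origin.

Part | A | x̄ᵢ | ȳᵢ | A·x̄ᵢ | A·ȳᵢ
plate | 33600.00 | 70.00 | 120.00 | 2352000.00 | 4032000.00
hole 1 | -2600.00 | 70.00 | 159.00 | -182000.00 | -413400.00
hole 2 | -2040.00 | 32.00 | 126.50 | -65280.00 | -258060.00
Σ | 28960.00 |  |  | 2104720.00 | 3360540.00
x̄ = 2104720.00 / 28960.00 = 72.68 cm
ȳ = 3360540.00 / 28960.00 = 116.04 cm

x̄ = 72.68 cm, ȳ = 116.04 cm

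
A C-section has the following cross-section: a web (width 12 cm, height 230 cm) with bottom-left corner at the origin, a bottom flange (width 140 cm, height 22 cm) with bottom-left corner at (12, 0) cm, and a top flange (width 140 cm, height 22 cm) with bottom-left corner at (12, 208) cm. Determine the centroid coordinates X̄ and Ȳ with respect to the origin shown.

web: A = 12 × 230 = 2760.00, centroid at (6.00, 115.00).
bottom flange: A = 140 × 22 = 3080.00, centroid at (82.00, 11.00).
top flange: A = 140 × 22 = 3080.00, centroid at (82.00, 219.00).
ΣA = 8920.00 cm²
ΣAX̄ = (2760.00)(6.00) + (3080.00)(82.00) + (3080.00)(82.00) = 521680.00 cm³
ΣAȲ = (2760.00)(115.00) + (3080.00)(11.00) + (3080.00)(219.00) = 1025800.00 cm³
X̄ = 521680.00 / 8920.00 = 58.48 cm
Ȳ = 1025800.00 / 8920.00 = 115.00 cm

X̄ = 58.48 cm, Ȳ = 115.00 cm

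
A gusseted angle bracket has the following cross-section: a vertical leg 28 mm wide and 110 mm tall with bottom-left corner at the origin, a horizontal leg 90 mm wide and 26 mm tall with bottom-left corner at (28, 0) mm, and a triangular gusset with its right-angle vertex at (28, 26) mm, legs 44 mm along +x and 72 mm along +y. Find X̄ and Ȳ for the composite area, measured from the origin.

X̄ = 40.19 mm, Ȳ = 39.84 mm

Part | A | x̄ᵢ | ȳᵢ | A·x̄ᵢ | A·ȳᵢ
vertical leg | 3080.00 | 14.00 | 55.00 | 43120.00 | 169400.00
horizontal leg | 2340.00 | 73.00 | 13.00 | 170820.00 | 30420.00
gusset | 1584.00 | 42.67 | 50.00 | 67584.00 | 79200.00
Σ | 7004.00 |  |  | 281524.00 | 279020.00
X̄ = 281524.00 / 7004.00 = 40.19 mm
Ȳ = 279020.00 / 7004.00 = 39.84 mm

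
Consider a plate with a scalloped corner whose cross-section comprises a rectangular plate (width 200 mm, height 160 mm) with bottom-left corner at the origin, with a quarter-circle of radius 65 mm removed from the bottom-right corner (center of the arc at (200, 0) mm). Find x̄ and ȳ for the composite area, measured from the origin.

Part | A | x̄ᵢ | ȳᵢ | A·x̄ᵢ | A·ȳᵢ
plate | 32000.00 | 100.00 | 80.00 | 3200000.00 | 2560000.00
removed quarter-circle | -3318.31 | 172.41 | 27.59 | -572119.78 | -91541.67
Σ | 28681.69 |  |  | 2627880.22 | 2468458.33
x̄ = 2627880.22 / 28681.69 = 91.62 mm
ȳ = 2468458.33 / 28681.69 = 86.06 mm

x̄ = 91.62 mm, ȳ = 86.06 mm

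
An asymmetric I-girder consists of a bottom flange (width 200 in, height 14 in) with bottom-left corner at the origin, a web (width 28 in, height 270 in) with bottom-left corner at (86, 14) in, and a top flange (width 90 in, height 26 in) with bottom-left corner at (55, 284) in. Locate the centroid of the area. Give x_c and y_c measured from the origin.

x_c = 100.00 in, y_c = 144.96 in

bottom flange: A = 200 × 14 = 2800.00, centroid at (100.00, 7.00).
web: A = 28 × 270 = 7560.00, centroid at (100.00, 149.00).
top flange: A = 90 × 26 = 2340.00, centroid at (100.00, 297.00).
ΣA = 12700.00 in²
ΣAx_c = (2800.00)(100.00) + (7560.00)(100.00) + (2340.00)(100.00) = 1270000.00 in³
ΣAy_c = (2800.00)(7.00) + (7560.00)(149.00) + (2340.00)(297.00) = 1841020.00 in³
x_c = 1270000.00 / 12700.00 = 100.00 in
y_c = 1841020.00 / 12700.00 = 144.96 in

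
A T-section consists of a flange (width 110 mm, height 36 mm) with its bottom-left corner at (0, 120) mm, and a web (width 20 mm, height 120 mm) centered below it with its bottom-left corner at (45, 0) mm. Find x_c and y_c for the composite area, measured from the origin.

x_c = 55.00 mm, y_c = 108.57 mm

web: A = 20 × 120 = 2400.00, centroid at (55.00, 60.00).
flange: A = 110 × 36 = 3960.00, centroid at (55.00, 138.00).
ΣA = 6360.00 mm², ΣAx_c = 349800.00 mm³, ΣAy_c = 690480.00 mm³.
x_c = 349800.00/6360.00 = 55.00 mm; y_c = 690480.00/6360.00 = 108.57 mm.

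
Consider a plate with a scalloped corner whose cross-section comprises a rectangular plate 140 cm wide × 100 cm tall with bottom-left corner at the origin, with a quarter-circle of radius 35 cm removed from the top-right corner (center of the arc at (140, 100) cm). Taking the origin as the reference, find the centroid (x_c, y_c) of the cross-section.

x_c = 65.93 cm, y_c = 47.41 cm

plate: A = 140 × 100 = 14000.00, centroid at (70.00, 50.00).
removed quarter-circle: A = −¼π·35² = -962.11, centroid at (125.15, 85.15).
ΣA = 13037.89 cm²
ΣAx_c = (14000.00)(70.00) + (-962.11)(125.15) = 859595.88 cm³
ΣAy_c = (14000.00)(50.00) + (-962.11)(85.15) = 618080.39 cm³
x_c = 859595.88 / 13037.89 = 65.93 cm
y_c = 618080.39 / 13037.89 = 47.41 cm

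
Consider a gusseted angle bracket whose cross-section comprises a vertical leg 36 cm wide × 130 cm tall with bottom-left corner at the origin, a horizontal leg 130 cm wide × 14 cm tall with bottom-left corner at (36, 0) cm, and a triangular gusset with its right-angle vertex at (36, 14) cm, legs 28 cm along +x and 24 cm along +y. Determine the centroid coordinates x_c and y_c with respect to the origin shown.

vertical leg: A = 36 × 130 = 4680.00, centroid at (18.00, 65.00).
horizontal leg: A = 130 × 14 = 1820.00, centroid at (101.00, 7.00).
gusset: A = ½·28·24 = 336.00, centroid at (45.33, 22.00).
ΣA = 6836.00 cm²
ΣAx_c = (4680.00)(18.00) + (1820.00)(101.00) + (336.00)(45.33) = 283292.00 cm³
ΣAy_c = (4680.00)(65.00) + (1820.00)(7.00) + (336.00)(22.00) = 324332.00 cm³
x_c = 283292.00 / 6836.00 = 41.44 cm
y_c = 324332.00 / 6836.00 = 47.44 cm

x_c = 41.44 cm, y_c = 47.44 cm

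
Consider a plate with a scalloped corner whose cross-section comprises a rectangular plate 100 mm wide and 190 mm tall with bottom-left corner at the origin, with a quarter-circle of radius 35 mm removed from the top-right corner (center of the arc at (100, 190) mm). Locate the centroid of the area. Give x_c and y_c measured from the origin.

plate: A = 100 × 190 = 19000.00, centroid at (50.00, 95.00).
removed quarter-circle: A = −¼π·35² = -962.11, centroid at (85.15, 175.15).
ΣA = 18037.89 mm²
ΣAx_c = (19000.00)(50.00) + (-962.11)(85.15) = 868080.39 mm³
ΣAy_c = (19000.00)(95.00) + (-962.11)(175.15) = 1636490.24 mm³
x_c = 868080.39 / 18037.89 = 48.13 mm
y_c = 1636490.24 / 18037.89 = 90.73 mm

x_c = 48.13 mm, y_c = 90.73 mm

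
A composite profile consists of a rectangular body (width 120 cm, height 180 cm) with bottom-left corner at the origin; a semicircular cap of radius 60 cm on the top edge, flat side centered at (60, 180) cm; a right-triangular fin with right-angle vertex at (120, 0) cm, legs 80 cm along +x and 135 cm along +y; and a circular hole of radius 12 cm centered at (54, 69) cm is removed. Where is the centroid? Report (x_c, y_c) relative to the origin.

Part | A | x̄ᵢ | ȳᵢ | A·x̄ᵢ | A·ȳᵢ
rectangular body | 21600.00 | 60.00 | 90.00 | 1296000.00 | 1944000.00
semicircular top | 5654.87 | 60.00 | 205.46 | 339292.01 | 1161876.02
triangular fin | 5400.00 | 146.67 | 45.00 | 792000.00 | 243000.00
hole | -452.39 | 54.00 | 69.00 | -24429.02 | -31214.86
Σ | 32202.48 |  |  | 2402862.98 | 3317661.16
x_c = 2402862.98 / 32202.48 = 74.62 cm
y_c = 3317661.16 / 32202.48 = 103.03 cm

x_c = 74.62 cm, y_c = 103.03 cm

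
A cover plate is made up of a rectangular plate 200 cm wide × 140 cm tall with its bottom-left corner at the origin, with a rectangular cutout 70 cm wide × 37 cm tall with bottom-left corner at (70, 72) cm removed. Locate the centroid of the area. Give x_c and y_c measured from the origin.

x_c = 99.49 cm, y_c = 67.91 cm

Part | A | x̄ᵢ | ȳᵢ | A·x̄ᵢ | A·ȳᵢ
plate | 28000.00 | 100.00 | 70.00 | 2800000.00 | 1960000.00
hole | -2590.00 | 105.00 | 90.50 | -271950.00 | -234395.00
Σ | 25410.00 |  |  | 2528050.00 | 1725605.00
x_c = 2528050.00 / 25410.00 = 99.49 cm
y_c = 1725605.00 / 25410.00 = 67.91 cm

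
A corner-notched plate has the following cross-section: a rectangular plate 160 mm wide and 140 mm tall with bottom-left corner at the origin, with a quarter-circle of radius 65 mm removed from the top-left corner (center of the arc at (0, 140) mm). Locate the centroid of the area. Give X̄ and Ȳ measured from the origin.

X̄ = 89.11 mm, Ȳ = 62.62 mm

Part | A | x̄ᵢ | ȳᵢ | A·x̄ᵢ | A·ȳᵢ
plate | 22400.00 | 80.00 | 70.00 | 1792000.00 | 1568000.00
removed quarter-circle | -3318.31 | 27.59 | 112.41 | -91541.67 | -373021.35
Σ | 19081.69 |  |  | 1700458.33 | 1194978.65
X̄ = 1700458.33 / 19081.69 = 89.11 mm
Ȳ = 1194978.65 / 19081.69 = 62.62 mm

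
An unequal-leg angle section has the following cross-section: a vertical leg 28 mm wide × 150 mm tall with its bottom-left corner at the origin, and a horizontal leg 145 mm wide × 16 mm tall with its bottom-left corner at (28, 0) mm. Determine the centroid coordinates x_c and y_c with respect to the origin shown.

vertical leg: A = 28 × 150 = 4200.00, centroid at (14.00, 75.00).
horizontal leg: A = 145 × 16 = 2320.00, centroid at (100.50, 8.00).
ΣA = 6520.00 mm²
ΣAx_c = (4200.00)(14.00) + (2320.00)(100.50) = 291960.00 mm³
ΣAy_c = (4200.00)(75.00) + (2320.00)(8.00) = 333560.00 mm³
x_c = 291960.00 / 6520.00 = 44.78 mm
y_c = 333560.00 / 6520.00 = 51.16 mm

x_c = 44.78 mm, y_c = 51.16 mm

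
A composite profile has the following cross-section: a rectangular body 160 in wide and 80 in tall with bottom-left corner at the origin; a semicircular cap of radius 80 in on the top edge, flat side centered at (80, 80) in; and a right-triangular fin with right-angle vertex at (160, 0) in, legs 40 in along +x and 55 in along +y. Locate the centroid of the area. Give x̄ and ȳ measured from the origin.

rectangular body: A = 160 × 80 = 12800.00, centroid at (80.00, 40.00).
semicircular top: A = ½π·80² = 10053.10, centroid at (80.00, 113.95).
triangular fin: A = ½·40·55 = 1100.00, centroid at (173.33, 18.33).
ΣA = 23953.10 in²
ΣAx̄ = (12800.00)(80.00) + (10053.10)(80.00) + (1100.00)(173.33) = 2018914.39 in³
ΣAȳ = (12800.00)(40.00) + (10053.10)(113.95) + (1100.00)(18.33) = 1677747.72 in³
x̄ = 2018914.39 / 23953.10 = 84.29 in
ȳ = 1677747.72 / 23953.10 = 70.04 in

x̄ = 84.29 in, ȳ = 70.04 in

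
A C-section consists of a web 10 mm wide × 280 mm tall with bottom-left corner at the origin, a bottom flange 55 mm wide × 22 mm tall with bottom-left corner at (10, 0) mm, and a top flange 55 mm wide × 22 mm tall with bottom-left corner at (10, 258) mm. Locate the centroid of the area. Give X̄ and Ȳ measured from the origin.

Part | A | x̄ᵢ | ȳᵢ | A·x̄ᵢ | A·ȳᵢ
web | 2800.00 | 5.00 | 140.00 | 14000.00 | 392000.00
bottom flange | 1210.00 | 37.50 | 11.00 | 45375.00 | 13310.00
top flange | 1210.00 | 37.50 | 269.00 | 45375.00 | 325490.00
Σ | 5220.00 |  |  | 104750.00 | 730800.00
X̄ = 104750.00 / 5220.00 = 20.07 mm
Ȳ = 730800.00 / 5220.00 = 140.00 mm

X̄ = 20.07 mm, Ȳ = 140.00 mm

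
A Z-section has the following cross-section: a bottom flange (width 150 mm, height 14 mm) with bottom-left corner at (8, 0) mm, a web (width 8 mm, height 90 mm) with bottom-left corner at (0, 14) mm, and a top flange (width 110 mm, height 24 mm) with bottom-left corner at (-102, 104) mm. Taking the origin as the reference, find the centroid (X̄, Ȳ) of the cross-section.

Part | A | x̄ᵢ | ȳᵢ | A·x̄ᵢ | A·ȳᵢ
bottom flange | 2100.00 | 83.00 | 7.00 | 174300.00 | 14700.00
web | 720.00 | 4.00 | 59.00 | 2880.00 | 42480.00
top flange | 2640.00 | -47.00 | 116.00 | -124080.00 | 306240.00
Σ | 5460.00 |  |  | 53100.00 | 363420.00
X̄ = 53100.00 / 5460.00 = 9.73 mm
Ȳ = 363420.00 / 5460.00 = 66.56 mm

X̄ = 9.73 mm, Ȳ = 66.56 mm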